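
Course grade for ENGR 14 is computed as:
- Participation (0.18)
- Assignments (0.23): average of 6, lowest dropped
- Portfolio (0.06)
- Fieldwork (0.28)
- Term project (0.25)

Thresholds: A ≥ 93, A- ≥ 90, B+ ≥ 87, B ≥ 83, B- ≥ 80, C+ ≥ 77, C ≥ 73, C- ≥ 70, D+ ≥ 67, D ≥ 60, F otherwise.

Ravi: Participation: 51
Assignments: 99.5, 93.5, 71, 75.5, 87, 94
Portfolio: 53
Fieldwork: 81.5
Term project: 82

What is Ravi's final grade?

C

Assignments: drop 71 → average of remaining 5 = 449.5/5 = 89.9
Weighted total:
  Participation 51 × 0.18 = 9.18
  Assignments 89.9 × 0.23 = 20.677
  Portfolio 53 × 0.06 = 3.18
  Fieldwork 81.5 × 0.28 = 22.82
  Term project 82 × 0.25 = 20.5
Sum = 76.357
76.357 is ≥ 73 and < 77 → C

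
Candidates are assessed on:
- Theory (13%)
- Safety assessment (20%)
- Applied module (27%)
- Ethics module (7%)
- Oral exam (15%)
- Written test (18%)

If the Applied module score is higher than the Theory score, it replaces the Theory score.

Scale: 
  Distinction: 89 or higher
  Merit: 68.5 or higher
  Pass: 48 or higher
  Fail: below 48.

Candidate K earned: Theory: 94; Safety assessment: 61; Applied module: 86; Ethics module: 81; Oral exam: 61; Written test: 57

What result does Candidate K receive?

Merit

Applied module (86) ≤ Theory (94), so Theory stays at 94.
Weighted total:
  Theory 94 × 0.13 = 12.22
  Safety assessment 61 × 0.2 = 12.2
  Applied module 86 × 0.27 = 23.22
  Ethics module 81 × 0.07 = 5.67
  Oral exam 61 × 0.15 = 9.15
  Written test 57 × 0.18 = 10.26
Sum = 72.72
72.72 is ≥ 68.5 and < 89 → Merit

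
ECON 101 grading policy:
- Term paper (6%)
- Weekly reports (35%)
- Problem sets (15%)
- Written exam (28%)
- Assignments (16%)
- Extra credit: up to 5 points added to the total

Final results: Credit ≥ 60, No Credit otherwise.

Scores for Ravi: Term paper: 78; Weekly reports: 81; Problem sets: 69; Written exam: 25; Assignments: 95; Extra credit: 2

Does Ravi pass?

Credit

Weighted total:
  Term paper 78 × 0.06 = 4.68
  Weekly reports 81 × 0.35 = 28.35
  Problem sets 69 × 0.15 = 10.35
  Written exam 25 × 0.28 = 7
  Assignments 95 × 0.16 = 15.2
Sum = 65.58
Extra credit: 65.58 + 2 = 67.58
67.58 ≥ 60 → Credit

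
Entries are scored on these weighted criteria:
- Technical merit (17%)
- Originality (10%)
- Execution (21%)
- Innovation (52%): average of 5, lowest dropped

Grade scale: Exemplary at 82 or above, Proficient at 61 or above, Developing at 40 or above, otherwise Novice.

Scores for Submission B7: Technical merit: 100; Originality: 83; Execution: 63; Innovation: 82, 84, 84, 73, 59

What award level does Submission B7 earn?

Proficient

Innovation: drop 59 → average of remaining 4 = 323/4 = 80.75
Weighted total:
  Technical merit 100 × 0.17 = 17
  Originality 83 × 0.1 = 8.3
  Execution 63 × 0.21 = 13.23
  Innovation 80.75 × 0.52 = 41.99
Sum = 80.52
80.52 is ≥ 61 and < 82 → Proficient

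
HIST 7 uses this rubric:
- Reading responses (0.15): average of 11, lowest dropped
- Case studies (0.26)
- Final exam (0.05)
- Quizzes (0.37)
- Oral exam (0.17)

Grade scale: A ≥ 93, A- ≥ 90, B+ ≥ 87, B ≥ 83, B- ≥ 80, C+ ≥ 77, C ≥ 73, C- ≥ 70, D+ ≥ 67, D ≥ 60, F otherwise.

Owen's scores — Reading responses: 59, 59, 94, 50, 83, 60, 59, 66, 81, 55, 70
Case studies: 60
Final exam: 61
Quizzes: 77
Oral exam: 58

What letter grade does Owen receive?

D+

Reading responses: drop 50 → average of remaining 10 = 686/10 = 68.6
Weighted total:
  Reading responses 68.6 × 0.15 = 10.29
  Case studies 60 × 0.26 = 15.6
  Final exam 61 × 0.05 = 3.05
  Quizzes 77 × 0.37 = 28.49
  Oral exam 58 × 0.17 = 9.86
Sum = 67.29
67.29 is ≥ 67 and < 70 → D+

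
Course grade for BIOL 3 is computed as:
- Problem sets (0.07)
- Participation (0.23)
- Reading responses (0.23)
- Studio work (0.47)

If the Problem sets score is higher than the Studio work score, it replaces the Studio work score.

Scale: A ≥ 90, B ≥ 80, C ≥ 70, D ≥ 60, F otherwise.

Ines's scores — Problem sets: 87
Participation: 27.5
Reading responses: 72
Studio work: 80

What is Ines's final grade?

D

Problem sets (87) > Studio work (80), so Studio work counts as 87.
Weighted total:
  Problem sets 87 × 0.07 = 6.09
  Participation 27.5 × 0.23 = 6.325
  Reading responses 72 × 0.23 = 16.56
  Studio work 87 × 0.47 = 40.89
Sum = 69.865
69.865 is ≥ 60 and < 70 → D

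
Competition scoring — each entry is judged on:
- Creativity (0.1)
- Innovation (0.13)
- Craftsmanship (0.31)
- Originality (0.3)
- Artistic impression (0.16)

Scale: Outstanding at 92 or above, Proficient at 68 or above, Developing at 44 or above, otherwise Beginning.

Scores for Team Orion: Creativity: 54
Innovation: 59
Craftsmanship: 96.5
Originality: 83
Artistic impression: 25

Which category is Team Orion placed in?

Proficient

Weighted total:
  Creativity 54 × 0.1 = 5.4
  Innovation 59 × 0.13 = 7.67
  Craftsmanship 96.5 × 0.31 = 29.915
  Originality 83 × 0.3 = 24.9
  Artistic impression 25 × 0.16 = 4
Sum = 71.885
71.885 is ≥ 68 and < 92 → Proficient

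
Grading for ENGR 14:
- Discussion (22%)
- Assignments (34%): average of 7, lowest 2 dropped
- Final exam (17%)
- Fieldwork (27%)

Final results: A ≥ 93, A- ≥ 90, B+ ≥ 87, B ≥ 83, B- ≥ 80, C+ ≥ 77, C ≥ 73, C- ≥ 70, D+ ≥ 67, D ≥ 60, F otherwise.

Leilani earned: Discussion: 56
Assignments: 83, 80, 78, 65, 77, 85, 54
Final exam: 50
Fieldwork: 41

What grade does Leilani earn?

Assignments: drop 54, 65 → average of remaining 5 = 403/5 = 80.6
Weighted total:
  Discussion 56 × 0.22 = 12.32
  Assignments 80.6 × 0.34 = 27.404
  Final exam 50 × 0.17 = 8.5
  Fieldwork 41 × 0.27 = 11.07
Sum = 59.294
59.294 < 60 → F

F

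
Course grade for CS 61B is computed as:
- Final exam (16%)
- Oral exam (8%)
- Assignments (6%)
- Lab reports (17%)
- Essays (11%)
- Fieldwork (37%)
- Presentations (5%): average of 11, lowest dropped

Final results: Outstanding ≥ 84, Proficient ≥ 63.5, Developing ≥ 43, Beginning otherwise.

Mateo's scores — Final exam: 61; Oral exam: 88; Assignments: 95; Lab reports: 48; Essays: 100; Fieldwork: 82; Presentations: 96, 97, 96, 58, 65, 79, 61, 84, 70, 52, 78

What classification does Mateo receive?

Presentations: drop 52 → average of remaining 10 = 784/10 = 78.4
Weighted total:
  Final exam 61 × 0.16 = 9.76
  Oral exam 88 × 0.08 = 7.04
  Assignments 95 × 0.06 = 5.7
  Lab reports 48 × 0.17 = 8.16
  Essays 100 × 0.11 = 11
  Fieldwork 82 × 0.37 = 30.34
  Presentations 78.4 × 0.05 = 3.92
Sum = 75.92
75.92 is ≥ 63.5 and < 84 → Proficient

Proficient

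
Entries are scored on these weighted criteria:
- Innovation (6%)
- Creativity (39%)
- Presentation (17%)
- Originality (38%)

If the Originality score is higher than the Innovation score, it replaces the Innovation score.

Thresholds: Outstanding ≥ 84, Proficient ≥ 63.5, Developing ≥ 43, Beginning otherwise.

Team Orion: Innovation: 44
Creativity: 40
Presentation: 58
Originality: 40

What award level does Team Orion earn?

Developing

Originality (40) ≤ Innovation (44), so Innovation stays at 44.
Weighted total:
  Innovation 44 × 0.06 = 2.64
  Creativity 40 × 0.39 = 15.6
  Presentation 58 × 0.17 = 9.86
  Originality 40 × 0.38 = 15.2
Sum = 43.3
43.3 is ≥ 43 and < 63.5 → Developing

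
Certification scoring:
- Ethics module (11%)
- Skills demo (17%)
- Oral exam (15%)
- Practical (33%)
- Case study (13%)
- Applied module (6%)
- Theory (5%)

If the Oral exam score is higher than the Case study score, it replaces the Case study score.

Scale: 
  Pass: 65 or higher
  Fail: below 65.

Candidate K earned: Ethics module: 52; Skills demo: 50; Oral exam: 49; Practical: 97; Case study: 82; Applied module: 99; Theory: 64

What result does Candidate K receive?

Pass

Oral exam (49) ≤ Case study (82), so Case study stays at 82.
Weighted total:
  Ethics module 52 × 0.11 = 5.72
  Skills demo 50 × 0.17 = 8.5
  Oral exam 49 × 0.15 = 7.35
  Practical 97 × 0.33 = 32.01
  Case study 82 × 0.13 = 10.66
  Applied module 99 × 0.06 = 5.94
  Theory 64 × 0.05 = 3.2
Sum = 73.38
73.38 ≥ 65 → Pass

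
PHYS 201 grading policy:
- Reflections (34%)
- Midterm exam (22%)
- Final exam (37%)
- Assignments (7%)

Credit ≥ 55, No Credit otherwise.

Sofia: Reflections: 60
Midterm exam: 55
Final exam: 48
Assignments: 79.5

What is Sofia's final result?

Weighted total:
  Reflections 60 × 0.34 = 20.4
  Midterm exam 55 × 0.22 = 12.1
  Final exam 48 × 0.37 = 17.76
  Assignments 79.5 × 0.07 = 5.565
Sum = 55.825
55.825 ≥ 55 → Credit

Credit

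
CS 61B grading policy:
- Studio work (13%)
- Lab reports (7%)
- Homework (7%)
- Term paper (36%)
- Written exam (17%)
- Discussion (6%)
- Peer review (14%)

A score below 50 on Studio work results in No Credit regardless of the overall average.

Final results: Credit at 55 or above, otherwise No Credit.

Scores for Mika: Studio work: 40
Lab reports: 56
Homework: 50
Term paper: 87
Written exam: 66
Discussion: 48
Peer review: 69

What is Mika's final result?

No Credit

Studio work score 40 < 50: minimum not met.
Weighted total:
  Studio work 40 × 0.13 = 5.2
  Lab reports 56 × 0.07 = 3.92
  Homework 50 × 0.07 = 3.5
  Term paper 87 × 0.36 = 31.32
  Written exam 66 × 0.17 = 11.22
  Discussion 48 × 0.06 = 2.88
  Peer review 69 × 0.14 = 9.66
Sum = 67.7
Because the Studio work minimum was not met, the result is No Credit.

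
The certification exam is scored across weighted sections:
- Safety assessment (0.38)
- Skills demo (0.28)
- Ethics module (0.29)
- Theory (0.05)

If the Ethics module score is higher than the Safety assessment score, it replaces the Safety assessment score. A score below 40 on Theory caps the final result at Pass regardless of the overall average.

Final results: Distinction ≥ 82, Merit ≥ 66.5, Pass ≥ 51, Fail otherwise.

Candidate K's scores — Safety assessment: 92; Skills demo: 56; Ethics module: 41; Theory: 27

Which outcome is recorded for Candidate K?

Ethics module (41) ≤ Safety assessment (92), so Safety assessment stays at 92.
Theory score 27 < 40: minimum not met.
Weighted total:
  Safety assessment 92 × 0.38 = 34.96
  Skills demo 56 × 0.28 = 15.68
  Ethics module 41 × 0.29 = 11.89
  Theory 27 × 0.05 = 1.35
Sum = 63.88
63.88 would be Pass; cap at Pass applies → Pass.

Pass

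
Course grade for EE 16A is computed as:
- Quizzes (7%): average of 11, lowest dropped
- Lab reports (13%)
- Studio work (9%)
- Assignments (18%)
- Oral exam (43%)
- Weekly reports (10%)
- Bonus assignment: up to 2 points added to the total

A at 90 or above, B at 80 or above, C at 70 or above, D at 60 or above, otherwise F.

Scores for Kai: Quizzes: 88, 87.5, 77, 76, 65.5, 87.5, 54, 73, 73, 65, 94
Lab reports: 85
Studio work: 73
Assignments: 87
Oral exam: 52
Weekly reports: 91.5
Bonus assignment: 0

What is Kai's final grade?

C

Quizzes: drop 54 → average of remaining 10 = 786.5/10 = 78.65
Weighted total:
  Quizzes 78.65 × 0.07 = 5.5055
  Lab reports 85 × 0.13 = 11.05
  Studio work 73 × 0.09 = 6.57
  Assignments 87 × 0.18 = 15.66
  Oral exam 52 × 0.43 = 22.36
  Weekly reports 91.5 × 0.1 = 9.15
Sum = 70.2955
Bonus assignment: 70.2955 + 0 = 70.2955
70.2955 is ≥ 70 and < 80 → C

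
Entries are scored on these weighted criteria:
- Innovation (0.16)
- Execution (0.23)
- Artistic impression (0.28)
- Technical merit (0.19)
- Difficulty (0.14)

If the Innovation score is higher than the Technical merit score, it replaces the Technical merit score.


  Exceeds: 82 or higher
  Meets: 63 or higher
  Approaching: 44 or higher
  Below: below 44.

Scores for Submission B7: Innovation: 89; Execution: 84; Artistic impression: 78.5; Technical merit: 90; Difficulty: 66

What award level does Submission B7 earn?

Meets

Innovation (89) ≤ Technical merit (90), so Technical merit stays at 90.
Weighted total:
  Innovation 89 × 0.16 = 14.24
  Execution 84 × 0.23 = 19.32
  Artistic impression 78.5 × 0.28 = 21.98
  Technical merit 90 × 0.19 = 17.1
  Difficulty 66 × 0.14 = 9.24
Sum = 81.88
81.88 is ≥ 63 and < 82 → Meets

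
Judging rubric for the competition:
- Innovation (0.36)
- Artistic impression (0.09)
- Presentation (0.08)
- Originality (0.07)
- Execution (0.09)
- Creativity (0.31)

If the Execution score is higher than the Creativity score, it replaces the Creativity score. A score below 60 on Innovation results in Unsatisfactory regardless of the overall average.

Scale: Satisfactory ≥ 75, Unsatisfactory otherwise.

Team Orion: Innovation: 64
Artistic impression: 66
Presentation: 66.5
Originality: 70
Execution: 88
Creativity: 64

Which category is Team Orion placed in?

Unsatisfactory

Execution (88) > Creativity (64), so Creativity counts as 88.
Innovation score 64 ≥ 60: minimum met.
Weighted total:
  Innovation 64 × 0.36 = 23.04
  Artistic impression 66 × 0.09 = 5.94
  Presentation 66.5 × 0.08 = 5.32
  Originality 70 × 0.07 = 4.9
  Execution 88 × 0.09 = 7.92
  Creativity 88 × 0.31 = 27.28
Sum = 74.4
74.4 < 75 → Unsatisfactory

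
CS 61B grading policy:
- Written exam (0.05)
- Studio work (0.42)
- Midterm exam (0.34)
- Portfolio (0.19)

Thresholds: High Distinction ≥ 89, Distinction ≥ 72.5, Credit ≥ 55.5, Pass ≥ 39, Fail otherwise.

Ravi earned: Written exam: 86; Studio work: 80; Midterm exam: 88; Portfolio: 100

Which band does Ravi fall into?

Distinction

Weighted total:
  Written exam 86 × 0.05 = 4.3
  Studio work 80 × 0.42 = 33.6
  Midterm exam 88 × 0.34 = 29.92
  Portfolio 100 × 0.19 = 19
Sum = 86.82
86.82 is ≥ 72.5 and < 89 → Distinction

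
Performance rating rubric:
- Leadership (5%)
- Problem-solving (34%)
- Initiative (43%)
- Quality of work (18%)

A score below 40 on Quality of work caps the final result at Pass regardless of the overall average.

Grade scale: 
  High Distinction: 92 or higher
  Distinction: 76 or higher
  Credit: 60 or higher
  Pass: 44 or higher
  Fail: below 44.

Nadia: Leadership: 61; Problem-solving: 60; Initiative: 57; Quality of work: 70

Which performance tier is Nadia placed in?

Credit

Quality of work score 70 ≥ 40: minimum met.
Weighted total:
  Leadership 61 × 0.05 = 3.05
  Problem-solving 60 × 0.34 = 20.4
  Initiative 57 × 0.43 = 24.51
  Quality of work 70 × 0.18 = 12.6
Sum = 60.56
60.56 is ≥ 60 and < 76 → Credit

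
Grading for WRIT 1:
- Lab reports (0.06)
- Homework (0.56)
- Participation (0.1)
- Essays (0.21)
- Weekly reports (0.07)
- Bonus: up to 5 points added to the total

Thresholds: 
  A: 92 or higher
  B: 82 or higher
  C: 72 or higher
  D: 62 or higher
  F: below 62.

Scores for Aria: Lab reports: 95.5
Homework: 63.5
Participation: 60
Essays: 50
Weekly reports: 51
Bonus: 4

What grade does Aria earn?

D

Weighted total:
  Lab reports 95.5 × 0.06 = 5.73
  Homework 63.5 × 0.56 = 35.56
  Participation 60 × 0.1 = 6
  Essays 50 × 0.21 = 10.5
  Weekly reports 51 × 0.07 = 3.57
Sum = 61.36
Bonus: 61.36 + 4 = 65.36
65.36 is ≥ 62 and < 72 → D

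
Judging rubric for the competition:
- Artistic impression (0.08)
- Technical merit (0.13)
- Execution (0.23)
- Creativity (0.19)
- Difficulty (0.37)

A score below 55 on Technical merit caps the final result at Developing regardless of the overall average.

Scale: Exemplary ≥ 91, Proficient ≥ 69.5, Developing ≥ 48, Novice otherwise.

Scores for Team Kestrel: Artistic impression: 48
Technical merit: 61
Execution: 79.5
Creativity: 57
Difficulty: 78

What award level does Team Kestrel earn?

Proficient

Technical merit score 61 ≥ 55: minimum met.
Weighted total:
  Artistic impression 48 × 0.08 = 3.84
  Technical merit 61 × 0.13 = 7.93
  Execution 79.5 × 0.23 = 18.285
  Creativity 57 × 0.19 = 10.83
  Difficulty 78 × 0.37 = 28.86
Sum = 69.745
69.745 is ≥ 69.5 and < 91 → Proficient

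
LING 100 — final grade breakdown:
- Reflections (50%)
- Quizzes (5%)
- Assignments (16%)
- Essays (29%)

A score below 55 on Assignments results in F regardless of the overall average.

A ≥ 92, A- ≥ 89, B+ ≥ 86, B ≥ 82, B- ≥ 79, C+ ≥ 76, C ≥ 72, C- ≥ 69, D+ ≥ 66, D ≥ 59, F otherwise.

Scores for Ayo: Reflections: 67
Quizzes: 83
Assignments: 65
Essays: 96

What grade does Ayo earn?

C

Assignments score 65 ≥ 55: minimum met.
Weighted total:
  Reflections 67 × 0.5 = 33.5
  Quizzes 83 × 0.05 = 4.15
  Assignments 65 × 0.16 = 10.4
  Essays 96 × 0.29 = 27.84
Sum = 75.89
75.89 is ≥ 72 and < 76 → C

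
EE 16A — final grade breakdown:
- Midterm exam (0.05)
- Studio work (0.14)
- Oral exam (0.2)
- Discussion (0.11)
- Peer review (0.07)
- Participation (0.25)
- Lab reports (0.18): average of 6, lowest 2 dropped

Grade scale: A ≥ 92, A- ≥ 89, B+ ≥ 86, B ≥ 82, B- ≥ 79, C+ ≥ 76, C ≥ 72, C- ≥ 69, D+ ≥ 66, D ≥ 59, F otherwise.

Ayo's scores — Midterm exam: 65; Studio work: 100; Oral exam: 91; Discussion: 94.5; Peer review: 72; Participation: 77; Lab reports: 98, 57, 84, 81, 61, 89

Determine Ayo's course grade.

B

Lab reports: drop 57, 61 → average of remaining 4 = 352/4 = 88
Weighted total:
  Midterm exam 65 × 0.05 = 3.25
  Studio work 100 × 0.14 = 14
  Oral exam 91 × 0.2 = 18.2
  Discussion 94.5 × 0.11 = 10.395
  Peer review 72 × 0.07 = 5.04
  Participation 77 × 0.25 = 19.25
  Lab reports 88 × 0.18 = 15.84
Sum = 85.975
85.975 is ≥ 82 and < 86 → B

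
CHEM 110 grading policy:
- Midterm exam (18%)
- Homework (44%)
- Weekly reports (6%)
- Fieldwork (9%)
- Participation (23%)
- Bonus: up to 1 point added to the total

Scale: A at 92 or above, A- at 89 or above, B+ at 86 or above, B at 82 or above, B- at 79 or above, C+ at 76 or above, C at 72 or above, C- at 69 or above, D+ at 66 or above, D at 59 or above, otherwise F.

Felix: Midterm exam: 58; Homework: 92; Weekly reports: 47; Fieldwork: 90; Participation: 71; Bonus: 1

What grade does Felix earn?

B-

Weighted total:
  Midterm exam 58 × 0.18 = 10.44
  Homework 92 × 0.44 = 40.48
  Weekly reports 47 × 0.06 = 2.82
  Fieldwork 90 × 0.09 = 8.1
  Participation 71 × 0.23 = 16.33
Sum = 78.17
Bonus: 78.17 + 1 = 79.17
79.17 is ≥ 79 and < 82 → B-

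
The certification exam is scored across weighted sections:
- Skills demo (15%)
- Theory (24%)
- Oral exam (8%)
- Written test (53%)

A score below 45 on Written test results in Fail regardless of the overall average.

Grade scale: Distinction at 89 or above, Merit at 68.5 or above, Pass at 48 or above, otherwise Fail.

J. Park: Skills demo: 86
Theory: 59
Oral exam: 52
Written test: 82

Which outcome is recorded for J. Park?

Merit

Written test score 82 ≥ 45: minimum met.
Weighted total:
  Skills demo 86 × 0.15 = 12.9
  Theory 59 × 0.24 = 14.16
  Oral exam 52 × 0.08 = 4.16
  Written test 82 × 0.53 = 43.46
Sum = 74.68
74.68 is ≥ 68.5 and < 89 → Merit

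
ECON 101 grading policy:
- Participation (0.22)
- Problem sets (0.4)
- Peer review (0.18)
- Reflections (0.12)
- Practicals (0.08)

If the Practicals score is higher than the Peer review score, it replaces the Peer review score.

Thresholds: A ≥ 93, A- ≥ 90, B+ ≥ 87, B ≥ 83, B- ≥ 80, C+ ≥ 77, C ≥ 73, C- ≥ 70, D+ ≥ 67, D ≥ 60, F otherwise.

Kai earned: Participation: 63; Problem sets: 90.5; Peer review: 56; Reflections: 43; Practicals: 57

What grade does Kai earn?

C-

Practicals (57) > Peer review (56), so Peer review counts as 57.
Weighted total:
  Participation 63 × 0.22 = 13.86
  Problem sets 90.5 × 0.4 = 36.2
  Peer review 57 × 0.18 = 10.26
  Reflections 43 × 0.12 = 5.16
  Practicals 57 × 0.08 = 4.56
Sum = 70.04
70.04 is ≥ 70 and < 73 → C-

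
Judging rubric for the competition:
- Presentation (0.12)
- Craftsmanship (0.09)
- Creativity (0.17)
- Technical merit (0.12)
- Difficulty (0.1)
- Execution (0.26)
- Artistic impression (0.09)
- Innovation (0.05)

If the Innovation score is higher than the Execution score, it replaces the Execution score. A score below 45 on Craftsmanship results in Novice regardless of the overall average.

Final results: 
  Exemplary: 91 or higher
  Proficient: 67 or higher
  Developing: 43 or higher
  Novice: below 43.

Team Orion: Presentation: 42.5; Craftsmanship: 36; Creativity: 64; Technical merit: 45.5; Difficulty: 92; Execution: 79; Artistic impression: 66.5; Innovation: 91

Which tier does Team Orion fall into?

Innovation (91) > Execution (79), so Execution counts as 91.
Craftsmanship score 36 < 45: minimum not met.
Weighted total:
  Presentation 42.5 × 0.12 = 5.1
  Craftsmanship 36 × 0.09 = 3.24
  Creativity 64 × 0.17 = 10.88
  Technical merit 45.5 × 0.12 = 5.46
  Difficulty 92 × 0.1 = 9.2
  Execution 91 × 0.26 = 23.66
  Artistic impression 66.5 × 0.09 = 5.985
  Innovation 91 × 0.05 = 4.55
Sum = 68.075
Because the Craftsmanship minimum was not met, the result is Novice.

Novice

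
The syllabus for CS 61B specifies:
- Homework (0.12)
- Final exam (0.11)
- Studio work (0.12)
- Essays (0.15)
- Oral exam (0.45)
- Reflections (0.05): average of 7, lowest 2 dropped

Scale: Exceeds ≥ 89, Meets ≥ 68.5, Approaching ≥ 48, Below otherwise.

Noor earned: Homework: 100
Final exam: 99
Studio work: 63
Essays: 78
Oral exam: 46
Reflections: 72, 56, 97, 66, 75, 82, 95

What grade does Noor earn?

Approaching

Reflections: drop 56, 66 → average of remaining 5 = 421/5 = 84.2
Weighted total:
  Homework 100 × 0.12 = 12
  Final exam 99 × 0.11 = 10.89
  Studio work 63 × 0.12 = 7.56
  Essays 78 × 0.15 = 11.7
  Oral exam 46 × 0.45 = 20.7
  Reflections 84.2 × 0.05 = 4.21
Sum = 67.06
67.06 is ≥ 48 and < 68.5 → Approaching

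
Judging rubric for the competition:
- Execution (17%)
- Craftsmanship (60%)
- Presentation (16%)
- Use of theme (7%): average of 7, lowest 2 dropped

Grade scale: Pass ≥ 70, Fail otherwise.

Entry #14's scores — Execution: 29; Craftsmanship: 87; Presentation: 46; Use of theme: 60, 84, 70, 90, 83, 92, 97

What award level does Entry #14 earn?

Pass

Use of theme: drop 60, 70 → average of remaining 5 = 446/5 = 89.2
Weighted total:
  Execution 29 × 0.17 = 4.93
  Craftsmanship 87 × 0.6 = 52.2
  Presentation 46 × 0.16 = 7.36
  Use of theme 89.2 × 0.07 = 6.244
Sum = 70.734
70.734 ≥ 70 → Pass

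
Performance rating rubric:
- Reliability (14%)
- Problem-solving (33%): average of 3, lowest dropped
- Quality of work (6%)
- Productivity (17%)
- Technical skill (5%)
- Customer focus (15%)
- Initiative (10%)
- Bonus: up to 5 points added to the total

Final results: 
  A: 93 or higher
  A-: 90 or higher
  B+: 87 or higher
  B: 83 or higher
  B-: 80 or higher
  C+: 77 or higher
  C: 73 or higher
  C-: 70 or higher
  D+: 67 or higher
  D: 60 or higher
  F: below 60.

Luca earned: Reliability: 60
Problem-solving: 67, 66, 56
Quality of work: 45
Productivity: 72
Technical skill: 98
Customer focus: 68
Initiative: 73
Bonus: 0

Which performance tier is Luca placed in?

Problem-solving: drop 56 → average of remaining 2 = 133/2 = 66.5
Weighted total:
  Reliability 60 × 0.14 = 8.4
  Problem-solving 66.5 × 0.33 = 21.945
  Quality of work 45 × 0.06 = 2.7
  Productivity 72 × 0.17 = 12.24
  Technical skill 98 × 0.05 = 4.9
  Customer focus 68 × 0.15 = 10.2
  Initiative 73 × 0.1 = 7.3
Sum = 67.685
Bonus: 67.685 + 0 = 67.685
67.685 is ≥ 67 and < 70 → D+

D+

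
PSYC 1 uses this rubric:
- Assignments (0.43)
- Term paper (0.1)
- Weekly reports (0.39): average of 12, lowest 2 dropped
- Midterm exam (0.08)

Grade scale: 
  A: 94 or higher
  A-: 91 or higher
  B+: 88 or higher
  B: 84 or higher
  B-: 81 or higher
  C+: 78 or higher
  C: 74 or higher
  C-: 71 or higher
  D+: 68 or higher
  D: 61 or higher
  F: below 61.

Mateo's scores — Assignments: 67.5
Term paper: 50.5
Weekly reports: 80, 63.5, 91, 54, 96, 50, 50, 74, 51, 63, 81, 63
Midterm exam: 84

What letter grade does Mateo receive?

Weekly reports: drop 50, 50 → average of remaining 10 = 716.5/10 = 71.65
Weighted total:
  Assignments 67.5 × 0.43 = 29.025
  Term paper 50.5 × 0.1 = 5.05
  Weekly reports 71.65 × 0.39 = 27.9435
  Midterm exam 84 × 0.08 = 6.72
Sum = 68.7385
68.7385 is ≥ 68 and < 71 → D+

D+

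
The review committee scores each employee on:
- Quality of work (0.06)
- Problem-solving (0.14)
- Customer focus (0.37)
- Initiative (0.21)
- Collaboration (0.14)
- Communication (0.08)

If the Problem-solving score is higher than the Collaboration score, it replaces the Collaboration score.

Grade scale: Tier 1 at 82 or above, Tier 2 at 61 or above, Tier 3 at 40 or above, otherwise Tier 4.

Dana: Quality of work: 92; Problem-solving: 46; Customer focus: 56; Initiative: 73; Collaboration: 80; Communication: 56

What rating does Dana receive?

Tier 2

Problem-solving (46) ≤ Collaboration (80), so Collaboration stays at 80.
Weighted total:
  Quality of work 92 × 0.06 = 5.52
  Problem-solving 46 × 0.14 = 6.44
  Customer focus 56 × 0.37 = 20.72
  Initiative 73 × 0.21 = 15.33
  Collaboration 80 × 0.14 = 11.2
  Communication 56 × 0.08 = 4.48
Sum = 63.69
63.69 is ≥ 61 and < 82 → Tier 2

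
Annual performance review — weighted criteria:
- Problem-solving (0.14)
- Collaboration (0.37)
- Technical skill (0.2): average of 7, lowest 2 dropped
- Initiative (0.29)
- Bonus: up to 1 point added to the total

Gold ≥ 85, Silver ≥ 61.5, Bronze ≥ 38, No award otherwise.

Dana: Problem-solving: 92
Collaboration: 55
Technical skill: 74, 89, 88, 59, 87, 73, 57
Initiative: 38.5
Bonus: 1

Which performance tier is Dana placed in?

Silver

Technical skill: drop 57, 59 → average of remaining 5 = 411/5 = 82.2
Weighted total:
  Problem-solving 92 × 0.14 = 12.88
  Collaboration 55 × 0.37 = 20.35
  Technical skill 82.2 × 0.2 = 16.44
  Initiative 38.5 × 0.29 = 11.165
Sum = 60.835
Bonus: 60.835 + 1 = 61.835
61.835 is ≥ 61.5 and < 85 → Silver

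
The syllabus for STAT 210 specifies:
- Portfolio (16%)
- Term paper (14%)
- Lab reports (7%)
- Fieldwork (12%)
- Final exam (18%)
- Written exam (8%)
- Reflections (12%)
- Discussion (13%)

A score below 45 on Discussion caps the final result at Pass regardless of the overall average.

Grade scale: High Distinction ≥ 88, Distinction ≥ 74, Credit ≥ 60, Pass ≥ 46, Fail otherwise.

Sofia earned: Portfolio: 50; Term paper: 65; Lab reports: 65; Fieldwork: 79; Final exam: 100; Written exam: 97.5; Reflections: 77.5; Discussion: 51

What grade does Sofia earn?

Credit

Discussion score 51 ≥ 45: minimum met.
Weighted total:
  Portfolio 50 × 0.16 = 8
  Term paper 65 × 0.14 = 9.1
  Lab reports 65 × 0.07 = 4.55
  Fieldwork 79 × 0.12 = 9.48
  Final exam 100 × 0.18 = 18
  Written exam 97.5 × 0.08 = 7.8
  Reflections 77.5 × 0.12 = 9.3
  Discussion 51 × 0.13 = 6.63
Sum = 72.86
72.86 is ≥ 60 and < 74 → Credit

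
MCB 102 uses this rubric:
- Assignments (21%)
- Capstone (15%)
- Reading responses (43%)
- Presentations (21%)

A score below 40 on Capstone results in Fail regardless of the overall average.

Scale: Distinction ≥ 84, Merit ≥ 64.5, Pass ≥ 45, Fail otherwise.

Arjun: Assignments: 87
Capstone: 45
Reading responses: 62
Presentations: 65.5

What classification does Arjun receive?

Capstone score 45 ≥ 40: minimum met.
Weighted total:
  Assignments 87 × 0.21 = 18.27
  Capstone 45 × 0.15 = 6.75
  Reading responses 62 × 0.43 = 26.66
  Presentations 65.5 × 0.21 = 13.755
Sum = 65.435
65.435 is ≥ 64.5 and < 84 → Merit

Merit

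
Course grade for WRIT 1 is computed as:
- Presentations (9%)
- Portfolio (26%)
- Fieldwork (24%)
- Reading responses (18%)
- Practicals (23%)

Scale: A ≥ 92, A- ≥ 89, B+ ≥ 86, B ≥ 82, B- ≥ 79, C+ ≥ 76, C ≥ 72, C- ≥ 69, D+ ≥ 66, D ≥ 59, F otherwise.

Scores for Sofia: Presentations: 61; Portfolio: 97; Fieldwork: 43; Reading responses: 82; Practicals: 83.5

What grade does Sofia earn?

C

Weighted total:
  Presentations 61 × 0.09 = 5.49
  Portfolio 97 × 0.26 = 25.22
  Fieldwork 43 × 0.24 = 10.32
  Reading responses 82 × 0.18 = 14.76
  Practicals 83.5 × 0.23 = 19.205
Sum = 74.995
74.995 is ≥ 72 and < 76 → C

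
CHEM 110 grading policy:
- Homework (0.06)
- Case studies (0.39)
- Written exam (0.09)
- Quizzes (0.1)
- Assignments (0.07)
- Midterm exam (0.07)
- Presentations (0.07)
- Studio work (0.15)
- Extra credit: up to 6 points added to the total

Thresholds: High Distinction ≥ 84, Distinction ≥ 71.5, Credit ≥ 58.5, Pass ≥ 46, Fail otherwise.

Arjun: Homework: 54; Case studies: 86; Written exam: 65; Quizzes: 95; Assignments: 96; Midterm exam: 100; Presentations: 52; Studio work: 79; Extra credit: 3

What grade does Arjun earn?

High Distinction

Weighted total:
  Homework 54 × 0.06 = 3.24
  Case studies 86 × 0.39 = 33.54
  Written exam 65 × 0.09 = 5.85
  Quizzes 95 × 0.1 = 9.5
  Assignments 96 × 0.07 = 6.72
  Midterm exam 100 × 0.07 = 7
  Presentations 52 × 0.07 = 3.64
  Studio work 79 × 0.15 = 11.85
Sum = 81.34
Extra credit: 81.34 + 3 = 84.34
84.34 ≥ 84 → High Distinction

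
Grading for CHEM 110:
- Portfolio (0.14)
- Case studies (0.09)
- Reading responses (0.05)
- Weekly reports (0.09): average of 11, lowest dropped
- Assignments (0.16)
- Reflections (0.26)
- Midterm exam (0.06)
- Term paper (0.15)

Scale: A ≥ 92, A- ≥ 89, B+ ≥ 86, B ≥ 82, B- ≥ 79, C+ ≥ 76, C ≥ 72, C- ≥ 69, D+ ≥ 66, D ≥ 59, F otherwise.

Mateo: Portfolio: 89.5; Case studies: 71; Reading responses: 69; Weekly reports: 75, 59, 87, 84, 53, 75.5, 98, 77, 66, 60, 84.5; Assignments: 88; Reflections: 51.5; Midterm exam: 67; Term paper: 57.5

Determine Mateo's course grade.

Weekly reports: drop 53 → average of remaining 10 = 766/10 = 76.6
Weighted total:
  Portfolio 89.5 × 0.14 = 12.53
  Case studies 71 × 0.09 = 6.39
  Reading responses 69 × 0.05 = 3.45
  Weekly reports 76.6 × 0.09 = 6.894
  Assignments 88 × 0.16 = 14.08
  Reflections 51.5 × 0.26 = 13.39
  Midterm exam 67 × 0.06 = 4.02
  Term paper 57.5 × 0.15 = 8.625
Sum = 69.379
69.379 is ≥ 69 and < 72 → C-

C-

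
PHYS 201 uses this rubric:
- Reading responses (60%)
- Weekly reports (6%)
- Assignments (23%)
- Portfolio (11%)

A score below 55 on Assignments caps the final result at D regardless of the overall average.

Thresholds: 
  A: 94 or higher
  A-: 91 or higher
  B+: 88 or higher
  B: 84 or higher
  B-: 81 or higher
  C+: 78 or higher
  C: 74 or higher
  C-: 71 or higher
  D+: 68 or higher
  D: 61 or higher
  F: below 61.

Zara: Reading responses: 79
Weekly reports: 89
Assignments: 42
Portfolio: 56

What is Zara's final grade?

D

Assignments score 42 < 55: minimum not met.
Weighted total:
  Reading responses 79 × 0.6 = 47.4
  Weekly reports 89 × 0.06 = 5.34
  Assignments 42 × 0.23 = 9.66
  Portfolio 56 × 0.11 = 6.16
Sum = 68.56
68.56 would be D+; cap at D applies → D.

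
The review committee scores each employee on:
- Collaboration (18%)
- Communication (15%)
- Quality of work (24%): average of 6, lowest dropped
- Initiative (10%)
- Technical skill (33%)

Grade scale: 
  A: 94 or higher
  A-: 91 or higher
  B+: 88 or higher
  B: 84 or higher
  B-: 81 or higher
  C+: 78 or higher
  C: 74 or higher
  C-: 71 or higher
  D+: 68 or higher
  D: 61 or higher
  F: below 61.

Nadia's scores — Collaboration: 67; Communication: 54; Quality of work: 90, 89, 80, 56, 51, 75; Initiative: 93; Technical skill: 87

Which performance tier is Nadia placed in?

Quality of work: drop 51 → average of remaining 5 = 390/5 = 78
Weighted total:
  Collaboration 67 × 0.18 = 12.06
  Communication 54 × 0.15 = 8.1
  Quality of work 78 × 0.24 = 18.72
  Initiative 93 × 0.1 = 9.3
  Technical skill 87 × 0.33 = 28.71
Sum = 76.89
76.89 is ≥ 74 and < 78 → C

C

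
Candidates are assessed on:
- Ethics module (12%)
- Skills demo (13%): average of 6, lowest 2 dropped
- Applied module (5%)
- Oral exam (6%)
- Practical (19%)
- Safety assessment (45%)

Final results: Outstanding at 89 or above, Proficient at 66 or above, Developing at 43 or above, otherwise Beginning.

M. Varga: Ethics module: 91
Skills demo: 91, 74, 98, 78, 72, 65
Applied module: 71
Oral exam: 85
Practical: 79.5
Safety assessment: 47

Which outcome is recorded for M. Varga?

Proficient

Skills demo: drop 65, 72 → average of remaining 4 = 341/4 = 85.25
Weighted total:
  Ethics module 91 × 0.12 = 10.92
  Skills demo 85.25 × 0.13 = 11.0825
  Applied module 71 × 0.05 = 3.55
  Oral exam 85 × 0.06 = 5.1
  Practical 79.5 × 0.19 = 15.105
  Safety assessment 47 × 0.45 = 21.15
Sum = 66.9075
66.9075 is ≥ 66 and < 89 → Proficient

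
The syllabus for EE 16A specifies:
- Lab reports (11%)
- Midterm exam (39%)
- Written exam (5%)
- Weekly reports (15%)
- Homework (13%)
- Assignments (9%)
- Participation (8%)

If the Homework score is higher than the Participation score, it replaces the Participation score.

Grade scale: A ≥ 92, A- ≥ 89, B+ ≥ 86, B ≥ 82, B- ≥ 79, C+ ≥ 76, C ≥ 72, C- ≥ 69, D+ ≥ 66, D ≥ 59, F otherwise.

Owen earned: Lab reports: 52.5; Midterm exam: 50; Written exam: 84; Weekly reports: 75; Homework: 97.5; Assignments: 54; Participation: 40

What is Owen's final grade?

Homework (97.5) > Participation (40), so Participation counts as 97.5.
Weighted total:
  Lab reports 52.5 × 0.11 = 5.775
  Midterm exam 50 × 0.39 = 19.5
  Written exam 84 × 0.05 = 4.2
  Weekly reports 75 × 0.15 = 11.25
  Homework 97.5 × 0.13 = 12.675
  Assignments 54 × 0.09 = 4.86
  Participation 97.5 × 0.08 = 7.8
Sum = 66.06
66.06 is ≥ 66 and < 69 → D+

D+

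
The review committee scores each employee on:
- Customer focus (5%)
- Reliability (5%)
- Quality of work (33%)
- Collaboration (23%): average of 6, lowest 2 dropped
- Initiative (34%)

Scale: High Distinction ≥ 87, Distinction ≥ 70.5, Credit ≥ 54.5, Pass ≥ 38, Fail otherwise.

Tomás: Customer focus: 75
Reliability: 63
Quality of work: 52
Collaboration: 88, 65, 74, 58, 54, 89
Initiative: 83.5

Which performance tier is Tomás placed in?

Collaboration: drop 54, 58 → average of remaining 4 = 316/4 = 79
Weighted total:
  Customer focus 75 × 0.05 = 3.75
  Reliability 63 × 0.05 = 3.15
  Quality of work 52 × 0.33 = 17.16
  Collaboration 79 × 0.23 = 18.17
  Initiative 83.5 × 0.34 = 28.39
Sum = 70.62
70.62 is ≥ 70.5 and < 87 → Distinction

Distinction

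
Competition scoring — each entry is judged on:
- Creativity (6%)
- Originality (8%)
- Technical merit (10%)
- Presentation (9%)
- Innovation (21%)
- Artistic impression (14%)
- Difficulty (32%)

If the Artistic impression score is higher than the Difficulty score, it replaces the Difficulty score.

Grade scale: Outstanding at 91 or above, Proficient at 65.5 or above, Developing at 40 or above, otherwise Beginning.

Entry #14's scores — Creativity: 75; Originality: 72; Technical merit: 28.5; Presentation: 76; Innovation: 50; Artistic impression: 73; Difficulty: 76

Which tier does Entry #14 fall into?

Developing

Artistic impression (73) ≤ Difficulty (76), so Difficulty stays at 76.
Weighted total:
  Creativity 75 × 0.06 = 4.5
  Originality 72 × 0.08 = 5.76
  Technical merit 28.5 × 0.1 = 2.85
  Presentation 76 × 0.09 = 6.84
  Innovation 50 × 0.21 = 10.5
  Artistic impression 73 × 0.14 = 10.22
  Difficulty 76 × 0.32 = 24.32
Sum = 64.99
64.99 is ≥ 40 and < 65.5 → Developing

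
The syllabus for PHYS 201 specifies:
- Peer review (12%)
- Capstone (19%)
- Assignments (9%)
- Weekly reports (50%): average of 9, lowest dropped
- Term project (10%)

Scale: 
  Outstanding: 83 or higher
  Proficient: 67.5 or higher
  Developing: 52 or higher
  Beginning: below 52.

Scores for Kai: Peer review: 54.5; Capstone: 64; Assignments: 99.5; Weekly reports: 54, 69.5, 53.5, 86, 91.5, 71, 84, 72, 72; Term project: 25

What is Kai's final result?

Proficient

Weekly reports: drop 53.5 → average of remaining 8 = 600/8 = 75
Weighted total:
  Peer review 54.5 × 0.12 = 6.54
  Capstone 64 × 0.19 = 12.16
  Assignments 99.5 × 0.09 = 8.955
  Weekly reports 75 × 0.5 = 37.5
  Term project 25 × 0.1 = 2.5
Sum = 67.655
67.655 is ≥ 67.5 and < 83 → Proficient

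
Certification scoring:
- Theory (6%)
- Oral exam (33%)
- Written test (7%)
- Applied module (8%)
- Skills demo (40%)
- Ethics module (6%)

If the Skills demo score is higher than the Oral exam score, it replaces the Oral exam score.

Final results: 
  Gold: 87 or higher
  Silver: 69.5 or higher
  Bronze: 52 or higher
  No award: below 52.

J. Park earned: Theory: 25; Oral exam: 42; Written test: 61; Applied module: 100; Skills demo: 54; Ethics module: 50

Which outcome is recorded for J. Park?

Skills demo (54) > Oral exam (42), so Oral exam counts as 54.
Weighted total:
  Theory 25 × 0.06 = 1.5
  Oral exam 54 × 0.33 = 17.82
  Written test 61 × 0.07 = 4.27
  Applied module 100 × 0.08 = 8
  Skills demo 54 × 0.4 = 21.6
  Ethics module 50 × 0.06 = 3
Sum = 56.19
56.19 is ≥ 52 and < 69.5 → Bronze

Bronze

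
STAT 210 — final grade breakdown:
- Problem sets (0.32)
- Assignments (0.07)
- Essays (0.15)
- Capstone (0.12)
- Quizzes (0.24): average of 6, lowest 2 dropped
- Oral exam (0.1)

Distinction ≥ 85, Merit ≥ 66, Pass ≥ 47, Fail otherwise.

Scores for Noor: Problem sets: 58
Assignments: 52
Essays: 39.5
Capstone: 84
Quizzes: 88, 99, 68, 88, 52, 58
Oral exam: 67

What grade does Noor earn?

Quizzes: drop 52, 58 → average of remaining 4 = 343/4 = 85.75
Weighted total:
  Problem sets 58 × 0.32 = 18.56
  Assignments 52 × 0.07 = 3.64
  Essays 39.5 × 0.15 = 5.925
  Capstone 84 × 0.12 = 10.08
  Quizzes 85.75 × 0.24 = 20.58
  Oral exam 67 × 0.1 = 6.7
Sum = 65.485
65.485 is ≥ 47 and < 66 → Pass

Pass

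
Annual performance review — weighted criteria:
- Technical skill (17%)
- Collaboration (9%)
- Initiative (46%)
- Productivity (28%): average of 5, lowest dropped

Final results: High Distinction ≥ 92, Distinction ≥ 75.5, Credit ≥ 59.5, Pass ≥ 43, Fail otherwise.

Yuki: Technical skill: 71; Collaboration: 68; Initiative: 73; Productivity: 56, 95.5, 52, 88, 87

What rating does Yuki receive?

Credit

Productivity: drop 52 → average of remaining 4 = 326.5/4 = 81.625
Weighted total:
  Technical skill 71 × 0.17 = 12.07
  Collaboration 68 × 0.09 = 6.12
  Initiative 73 × 0.46 = 33.58
  Productivity 81.625 × 0.28 = 22.855
Sum = 74.625
74.625 is ≥ 59.5 and < 75.5 → Credit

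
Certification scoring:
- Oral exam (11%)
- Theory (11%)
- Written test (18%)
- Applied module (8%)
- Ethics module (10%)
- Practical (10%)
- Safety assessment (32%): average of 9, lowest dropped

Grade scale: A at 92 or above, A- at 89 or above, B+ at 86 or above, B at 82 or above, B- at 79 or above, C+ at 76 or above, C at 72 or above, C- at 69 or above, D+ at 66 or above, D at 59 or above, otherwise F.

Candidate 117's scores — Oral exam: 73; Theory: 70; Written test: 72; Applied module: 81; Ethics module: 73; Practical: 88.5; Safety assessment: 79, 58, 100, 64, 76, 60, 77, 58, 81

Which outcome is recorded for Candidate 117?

C

Safety assessment: drop 58 → average of remaining 8 = 595/8 = 74.375
Weighted total:
  Oral exam 73 × 0.11 = 8.03
  Theory 70 × 0.11 = 7.7
  Written test 72 × 0.18 = 12.96
  Applied module 81 × 0.08 = 6.48
  Ethics module 73 × 0.1 = 7.3
  Practical 88.5 × 0.1 = 8.85
  Safety assessment 74.375 × 0.32 = 23.8
Sum = 75.12
75.12 is ≥ 72 and < 76 → C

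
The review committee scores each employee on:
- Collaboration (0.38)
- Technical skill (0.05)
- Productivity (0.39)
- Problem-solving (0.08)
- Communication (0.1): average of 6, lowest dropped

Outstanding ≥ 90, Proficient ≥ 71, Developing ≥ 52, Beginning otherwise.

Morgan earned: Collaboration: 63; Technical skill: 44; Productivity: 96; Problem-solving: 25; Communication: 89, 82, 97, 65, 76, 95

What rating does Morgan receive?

Proficient

Communication: drop 65 → average of remaining 5 = 439/5 = 87.8
Weighted total:
  Collaboration 63 × 0.38 = 23.94
  Technical skill 44 × 0.05 = 2.2
  Productivity 96 × 0.39 = 37.44
  Problem-solving 25 × 0.08 = 2
  Communication 87.8 × 0.1 = 8.78
Sum = 74.36
74.36 is ≥ 71 and < 90 → Proficient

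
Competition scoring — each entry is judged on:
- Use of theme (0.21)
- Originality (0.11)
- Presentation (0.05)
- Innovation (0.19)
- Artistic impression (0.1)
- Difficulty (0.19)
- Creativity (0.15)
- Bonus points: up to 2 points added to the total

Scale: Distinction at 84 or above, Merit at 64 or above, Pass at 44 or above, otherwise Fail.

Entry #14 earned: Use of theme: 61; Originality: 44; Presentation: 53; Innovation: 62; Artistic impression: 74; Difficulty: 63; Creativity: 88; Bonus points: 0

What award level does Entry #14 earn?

Weighted total:
  Use of theme 61 × 0.21 = 12.81
  Originality 44 × 0.11 = 4.84
  Presentation 53 × 0.05 = 2.65
  Innovation 62 × 0.19 = 11.78
  Artistic impression 74 × 0.1 = 7.4
  Difficulty 63 × 0.19 = 11.97
  Creativity 88 × 0.15 = 13.2
Sum = 64.65
Bonus points: 64.65 + 0 = 64.65
64.65 is ≥ 64 and < 84 → Merit

Merit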